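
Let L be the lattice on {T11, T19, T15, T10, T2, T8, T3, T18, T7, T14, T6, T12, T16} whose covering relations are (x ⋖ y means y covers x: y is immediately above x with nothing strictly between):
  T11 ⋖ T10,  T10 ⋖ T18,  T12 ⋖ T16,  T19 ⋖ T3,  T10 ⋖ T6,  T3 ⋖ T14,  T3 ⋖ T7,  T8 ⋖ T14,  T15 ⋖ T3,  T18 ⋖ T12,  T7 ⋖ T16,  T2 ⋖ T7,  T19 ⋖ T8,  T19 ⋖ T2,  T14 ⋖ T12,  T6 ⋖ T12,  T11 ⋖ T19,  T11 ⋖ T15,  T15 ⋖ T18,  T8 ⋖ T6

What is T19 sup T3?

Common upper bounds of {T19, T3}: T12, T14, T16, T3, T7.
The least among these is T3.

T3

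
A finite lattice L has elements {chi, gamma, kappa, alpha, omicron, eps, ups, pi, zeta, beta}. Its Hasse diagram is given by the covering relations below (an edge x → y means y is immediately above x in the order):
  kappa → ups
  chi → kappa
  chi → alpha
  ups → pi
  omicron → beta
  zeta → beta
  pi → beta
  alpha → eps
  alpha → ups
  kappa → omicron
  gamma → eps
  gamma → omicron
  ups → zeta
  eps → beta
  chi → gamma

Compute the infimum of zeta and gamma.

chi

Common lower bounds of {zeta, gamma}: chi.
The greatest among these is chi.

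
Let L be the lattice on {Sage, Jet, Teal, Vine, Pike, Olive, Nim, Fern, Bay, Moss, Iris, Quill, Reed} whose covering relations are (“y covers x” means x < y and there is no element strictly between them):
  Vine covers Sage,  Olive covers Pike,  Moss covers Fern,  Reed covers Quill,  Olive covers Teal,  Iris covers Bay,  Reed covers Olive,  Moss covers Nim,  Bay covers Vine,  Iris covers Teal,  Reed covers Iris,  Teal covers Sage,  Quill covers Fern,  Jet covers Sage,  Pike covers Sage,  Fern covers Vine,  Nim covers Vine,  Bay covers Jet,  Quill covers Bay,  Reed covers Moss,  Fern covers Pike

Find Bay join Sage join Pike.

Common upper bounds of {Bay, Sage, Pike}: Quill, Reed.
The least among these is Quill.

Quill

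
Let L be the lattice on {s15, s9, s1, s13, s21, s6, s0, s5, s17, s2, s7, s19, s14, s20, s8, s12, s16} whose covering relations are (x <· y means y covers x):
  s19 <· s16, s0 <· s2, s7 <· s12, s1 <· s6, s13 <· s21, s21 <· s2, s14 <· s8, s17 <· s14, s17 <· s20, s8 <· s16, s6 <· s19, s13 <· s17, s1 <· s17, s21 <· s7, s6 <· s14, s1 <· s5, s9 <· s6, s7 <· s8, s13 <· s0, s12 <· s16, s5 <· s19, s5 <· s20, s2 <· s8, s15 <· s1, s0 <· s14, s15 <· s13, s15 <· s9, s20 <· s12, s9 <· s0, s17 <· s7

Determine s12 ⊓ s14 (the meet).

Common lower bounds of {s12, s14}: s1, s13, s15, s17.
The greatest among these is s17.

s17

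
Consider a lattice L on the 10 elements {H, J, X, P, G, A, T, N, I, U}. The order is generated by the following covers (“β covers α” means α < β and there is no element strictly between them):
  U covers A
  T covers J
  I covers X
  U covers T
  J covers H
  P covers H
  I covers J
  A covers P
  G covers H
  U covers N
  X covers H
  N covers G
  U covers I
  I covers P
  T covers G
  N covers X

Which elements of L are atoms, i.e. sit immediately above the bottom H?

G, J, P, X

The atoms are exactly the elements that cover H: G, J, P, X.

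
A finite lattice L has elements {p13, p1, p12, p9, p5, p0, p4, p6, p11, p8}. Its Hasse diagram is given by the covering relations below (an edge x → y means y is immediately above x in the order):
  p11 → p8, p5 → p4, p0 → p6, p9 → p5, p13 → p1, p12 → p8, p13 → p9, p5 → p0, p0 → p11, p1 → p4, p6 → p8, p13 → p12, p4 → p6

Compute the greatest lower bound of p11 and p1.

Common lower bounds of {p11, p1}: p13.
The greatest among these is p13.

p13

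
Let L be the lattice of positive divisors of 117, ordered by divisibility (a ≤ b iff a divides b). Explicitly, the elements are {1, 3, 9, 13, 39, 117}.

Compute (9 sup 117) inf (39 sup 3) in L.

9 ∨ 117 = 117
39 ∨ 3 = 39
117 ∧ 39 = 39

39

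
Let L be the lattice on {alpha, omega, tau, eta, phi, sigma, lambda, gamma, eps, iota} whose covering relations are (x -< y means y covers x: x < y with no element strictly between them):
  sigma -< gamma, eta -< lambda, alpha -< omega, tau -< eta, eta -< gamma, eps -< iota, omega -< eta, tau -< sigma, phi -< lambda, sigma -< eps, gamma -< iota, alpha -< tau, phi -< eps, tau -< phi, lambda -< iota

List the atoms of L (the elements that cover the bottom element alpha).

The atoms are exactly the elements that cover alpha: omega, tau.

omega, tau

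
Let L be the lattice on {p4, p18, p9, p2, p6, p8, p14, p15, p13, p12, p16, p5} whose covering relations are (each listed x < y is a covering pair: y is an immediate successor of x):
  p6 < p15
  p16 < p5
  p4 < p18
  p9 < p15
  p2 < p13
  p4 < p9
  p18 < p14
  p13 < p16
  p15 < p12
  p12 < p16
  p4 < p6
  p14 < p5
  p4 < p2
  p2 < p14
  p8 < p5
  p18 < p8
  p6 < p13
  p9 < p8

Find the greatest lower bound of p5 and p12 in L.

Common lower bounds of {p5, p12}: p12, p15, p4, p6, p9.
The greatest among these is p12.

p12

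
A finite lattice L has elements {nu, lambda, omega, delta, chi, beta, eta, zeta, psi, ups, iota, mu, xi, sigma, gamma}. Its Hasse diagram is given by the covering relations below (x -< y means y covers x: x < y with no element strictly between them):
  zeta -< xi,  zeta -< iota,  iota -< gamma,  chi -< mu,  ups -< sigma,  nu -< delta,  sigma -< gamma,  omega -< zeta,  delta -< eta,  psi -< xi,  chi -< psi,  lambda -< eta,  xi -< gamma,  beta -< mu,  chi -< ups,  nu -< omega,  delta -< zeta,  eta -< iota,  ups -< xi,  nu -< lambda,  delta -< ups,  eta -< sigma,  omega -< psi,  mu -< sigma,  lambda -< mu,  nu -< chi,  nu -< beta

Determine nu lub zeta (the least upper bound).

zeta

Common upper bounds of {nu, zeta}: gamma, iota, xi, zeta.
The least among these is zeta.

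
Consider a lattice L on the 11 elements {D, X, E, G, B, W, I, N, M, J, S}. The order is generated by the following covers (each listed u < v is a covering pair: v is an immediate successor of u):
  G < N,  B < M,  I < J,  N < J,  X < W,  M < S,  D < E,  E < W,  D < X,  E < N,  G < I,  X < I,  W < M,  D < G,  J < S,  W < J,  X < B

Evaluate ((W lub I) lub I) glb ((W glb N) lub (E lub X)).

W ∨ I = J
J ∨ I = J
W ∧ N = E
E ∨ X = W
E ∨ W = W
J ∧ W = W

W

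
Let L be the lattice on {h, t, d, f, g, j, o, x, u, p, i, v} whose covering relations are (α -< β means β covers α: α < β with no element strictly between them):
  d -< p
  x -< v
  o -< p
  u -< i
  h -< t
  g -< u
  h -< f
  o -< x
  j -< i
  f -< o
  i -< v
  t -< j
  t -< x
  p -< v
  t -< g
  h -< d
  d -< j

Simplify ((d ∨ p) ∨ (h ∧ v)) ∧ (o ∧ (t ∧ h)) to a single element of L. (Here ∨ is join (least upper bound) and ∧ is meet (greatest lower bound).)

h

d ∨ p = p
h ∧ v = h
p ∨ h = p
t ∧ h = h
o ∧ h = h
p ∧ h = h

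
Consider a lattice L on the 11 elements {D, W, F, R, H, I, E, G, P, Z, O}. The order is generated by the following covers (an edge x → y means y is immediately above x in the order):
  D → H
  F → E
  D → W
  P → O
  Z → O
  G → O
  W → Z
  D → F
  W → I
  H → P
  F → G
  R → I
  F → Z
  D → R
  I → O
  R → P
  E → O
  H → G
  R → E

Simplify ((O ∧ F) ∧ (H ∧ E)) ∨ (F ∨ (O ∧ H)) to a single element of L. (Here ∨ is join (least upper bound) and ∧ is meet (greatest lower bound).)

G

O ∧ F = F
H ∧ E = D
F ∧ D = D
O ∧ H = H
F ∨ H = G
D ∨ G = G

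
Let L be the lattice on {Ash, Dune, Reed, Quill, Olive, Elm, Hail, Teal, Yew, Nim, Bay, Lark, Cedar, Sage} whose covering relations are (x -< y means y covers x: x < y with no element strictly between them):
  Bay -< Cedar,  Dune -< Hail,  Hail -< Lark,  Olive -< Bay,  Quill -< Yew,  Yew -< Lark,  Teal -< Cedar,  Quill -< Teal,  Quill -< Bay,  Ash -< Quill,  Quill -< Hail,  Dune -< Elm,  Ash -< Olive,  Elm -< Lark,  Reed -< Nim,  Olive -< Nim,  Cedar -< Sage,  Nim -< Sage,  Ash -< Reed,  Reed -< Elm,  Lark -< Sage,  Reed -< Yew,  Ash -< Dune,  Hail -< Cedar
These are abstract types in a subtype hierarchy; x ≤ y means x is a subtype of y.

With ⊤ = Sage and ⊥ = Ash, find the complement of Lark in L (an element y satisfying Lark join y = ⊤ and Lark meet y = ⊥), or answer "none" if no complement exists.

Need y with Lark ∨ y = Sage and Lark ∧ y = Ash.
Checking each element gives: Olive.

Olive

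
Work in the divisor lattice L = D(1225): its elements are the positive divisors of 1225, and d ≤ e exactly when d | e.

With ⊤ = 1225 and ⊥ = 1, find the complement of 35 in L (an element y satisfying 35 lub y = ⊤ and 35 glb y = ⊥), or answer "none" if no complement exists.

For every candidate y, either 35 ∨ y ≠ 1225 or 35 ∧ y ≠ 1; no complement exists.

none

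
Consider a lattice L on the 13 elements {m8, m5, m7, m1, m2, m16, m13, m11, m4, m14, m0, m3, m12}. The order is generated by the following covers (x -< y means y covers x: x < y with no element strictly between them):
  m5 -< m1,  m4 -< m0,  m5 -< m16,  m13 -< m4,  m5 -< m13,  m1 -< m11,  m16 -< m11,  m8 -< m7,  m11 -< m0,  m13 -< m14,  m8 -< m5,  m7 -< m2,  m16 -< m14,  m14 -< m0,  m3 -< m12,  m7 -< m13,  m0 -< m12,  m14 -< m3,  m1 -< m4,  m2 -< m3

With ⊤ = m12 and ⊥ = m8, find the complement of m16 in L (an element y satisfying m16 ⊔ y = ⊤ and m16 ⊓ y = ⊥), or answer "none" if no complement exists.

none

For every candidate y, either m16 ∨ y ≠ m12 or m16 ∧ y ≠ m8; no complement exists.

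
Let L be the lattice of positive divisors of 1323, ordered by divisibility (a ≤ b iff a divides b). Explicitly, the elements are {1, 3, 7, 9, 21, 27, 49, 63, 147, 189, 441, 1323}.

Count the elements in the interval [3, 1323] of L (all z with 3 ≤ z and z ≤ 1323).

9

The interval [3, 1323] = {1323, 147, 189, 21, 27, 3, 441, 63, 9}, which has 9 elements.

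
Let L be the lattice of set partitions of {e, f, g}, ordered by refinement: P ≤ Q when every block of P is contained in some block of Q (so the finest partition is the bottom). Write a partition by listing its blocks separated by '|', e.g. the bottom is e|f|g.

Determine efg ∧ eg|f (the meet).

eg|f

The meet (common refinement) of efg and eg|f intersects blocks pairwise, giving eg|f.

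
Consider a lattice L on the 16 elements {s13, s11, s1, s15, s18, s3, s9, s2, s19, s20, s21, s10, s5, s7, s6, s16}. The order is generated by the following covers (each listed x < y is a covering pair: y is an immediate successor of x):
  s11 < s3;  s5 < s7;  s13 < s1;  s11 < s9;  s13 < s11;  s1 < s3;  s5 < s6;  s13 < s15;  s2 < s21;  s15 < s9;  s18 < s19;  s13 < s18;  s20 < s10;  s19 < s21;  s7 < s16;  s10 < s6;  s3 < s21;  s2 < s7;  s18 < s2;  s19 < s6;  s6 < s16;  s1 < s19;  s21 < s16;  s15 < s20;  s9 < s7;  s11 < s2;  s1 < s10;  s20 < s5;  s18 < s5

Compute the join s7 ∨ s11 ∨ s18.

s7

Common upper bounds of {s7, s11, s18}: s16, s7.
The least among these is s7.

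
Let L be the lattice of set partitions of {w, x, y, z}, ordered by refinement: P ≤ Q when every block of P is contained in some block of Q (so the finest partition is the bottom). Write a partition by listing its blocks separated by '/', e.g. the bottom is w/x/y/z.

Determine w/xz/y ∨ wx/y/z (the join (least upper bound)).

The join of w/xz/y and wx/y/z merges any blocks that overlap across the partitions, giving wxz/y.

wxz/y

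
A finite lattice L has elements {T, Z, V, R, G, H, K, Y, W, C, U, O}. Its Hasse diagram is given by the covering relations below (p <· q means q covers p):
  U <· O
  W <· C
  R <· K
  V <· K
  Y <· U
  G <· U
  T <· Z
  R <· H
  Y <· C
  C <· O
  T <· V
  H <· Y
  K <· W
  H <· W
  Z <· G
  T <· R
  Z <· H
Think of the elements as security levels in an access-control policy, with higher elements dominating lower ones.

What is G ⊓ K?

Common lower bounds of {G, K}: T.
The greatest among these is T.

T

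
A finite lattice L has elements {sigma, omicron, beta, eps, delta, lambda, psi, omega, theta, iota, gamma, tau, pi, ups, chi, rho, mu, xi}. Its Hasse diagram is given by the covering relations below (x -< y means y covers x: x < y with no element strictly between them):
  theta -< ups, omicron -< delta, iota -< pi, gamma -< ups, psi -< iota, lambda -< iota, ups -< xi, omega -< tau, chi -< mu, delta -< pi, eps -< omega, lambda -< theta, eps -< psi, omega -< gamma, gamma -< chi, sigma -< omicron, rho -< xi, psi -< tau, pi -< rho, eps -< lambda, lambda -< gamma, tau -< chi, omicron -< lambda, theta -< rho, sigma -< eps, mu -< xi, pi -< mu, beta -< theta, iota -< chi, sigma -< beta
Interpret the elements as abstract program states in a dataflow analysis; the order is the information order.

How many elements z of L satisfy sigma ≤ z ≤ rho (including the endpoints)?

11

The interval [sigma, rho] = {beta, delta, eps, iota, lambda, omicron, pi, psi, rho, sigma, theta}, which has 11 elements.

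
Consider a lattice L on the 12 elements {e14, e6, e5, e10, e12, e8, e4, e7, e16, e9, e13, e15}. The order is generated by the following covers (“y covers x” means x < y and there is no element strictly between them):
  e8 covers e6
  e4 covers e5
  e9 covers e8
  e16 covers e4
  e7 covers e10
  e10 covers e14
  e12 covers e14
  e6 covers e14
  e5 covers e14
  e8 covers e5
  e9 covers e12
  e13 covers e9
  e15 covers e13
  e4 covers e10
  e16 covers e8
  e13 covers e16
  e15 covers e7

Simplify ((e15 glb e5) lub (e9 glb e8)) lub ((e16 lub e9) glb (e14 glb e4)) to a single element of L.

e15 ∧ e5 = e5
e9 ∧ e8 = e8
e5 ∨ e8 = e8
e16 ∨ e9 = e13
e14 ∧ e4 = e14
e13 ∧ e14 = e14
e8 ∨ e14 = e8

e8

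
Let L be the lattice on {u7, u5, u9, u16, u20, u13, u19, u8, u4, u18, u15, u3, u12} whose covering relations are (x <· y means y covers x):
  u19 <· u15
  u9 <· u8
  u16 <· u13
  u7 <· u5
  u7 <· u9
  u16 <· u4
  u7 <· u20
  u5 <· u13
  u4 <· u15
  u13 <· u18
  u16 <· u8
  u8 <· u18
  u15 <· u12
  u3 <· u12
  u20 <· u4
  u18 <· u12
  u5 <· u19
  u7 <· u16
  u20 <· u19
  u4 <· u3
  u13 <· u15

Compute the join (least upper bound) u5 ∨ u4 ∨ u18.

u12

Common upper bounds of {u5, u4, u18}: u12.
The least among these is u12.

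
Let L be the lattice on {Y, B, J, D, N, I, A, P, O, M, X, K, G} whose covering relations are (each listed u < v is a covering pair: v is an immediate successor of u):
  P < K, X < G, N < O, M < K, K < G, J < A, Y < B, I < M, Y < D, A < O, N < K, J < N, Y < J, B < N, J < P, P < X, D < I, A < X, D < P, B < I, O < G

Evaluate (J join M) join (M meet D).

J ∨ M = K
M ∧ D = D
K ∨ D = K

K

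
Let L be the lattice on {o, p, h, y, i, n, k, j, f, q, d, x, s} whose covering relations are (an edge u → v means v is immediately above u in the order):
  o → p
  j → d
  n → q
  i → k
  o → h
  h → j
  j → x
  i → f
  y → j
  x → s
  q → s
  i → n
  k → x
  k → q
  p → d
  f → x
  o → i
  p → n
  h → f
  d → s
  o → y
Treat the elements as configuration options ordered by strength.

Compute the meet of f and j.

h

Common lower bounds of {f, j}: h, o.
The greatest among these is h.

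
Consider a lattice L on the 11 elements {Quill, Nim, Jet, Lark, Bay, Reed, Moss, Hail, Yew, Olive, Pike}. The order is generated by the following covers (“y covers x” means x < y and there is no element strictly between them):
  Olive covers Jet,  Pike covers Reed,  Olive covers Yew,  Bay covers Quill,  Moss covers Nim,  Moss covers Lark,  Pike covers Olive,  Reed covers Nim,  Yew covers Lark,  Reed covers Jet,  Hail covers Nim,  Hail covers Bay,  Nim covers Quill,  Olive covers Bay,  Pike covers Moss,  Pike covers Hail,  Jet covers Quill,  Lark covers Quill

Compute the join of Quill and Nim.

Nim

Common upper bounds of {Quill, Nim}: Hail, Moss, Nim, Pike, Reed.
The least among these is Nim.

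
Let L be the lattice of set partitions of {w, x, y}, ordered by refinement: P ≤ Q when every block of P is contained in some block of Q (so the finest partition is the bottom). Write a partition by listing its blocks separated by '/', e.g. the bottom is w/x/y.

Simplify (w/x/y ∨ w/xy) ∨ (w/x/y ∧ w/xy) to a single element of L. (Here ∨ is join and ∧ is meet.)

w/x/y ∨ w/xy = w/xy
w/x/y ∧ w/xy = w/x/y
w/xy ∨ w/x/y = w/xy

w/xy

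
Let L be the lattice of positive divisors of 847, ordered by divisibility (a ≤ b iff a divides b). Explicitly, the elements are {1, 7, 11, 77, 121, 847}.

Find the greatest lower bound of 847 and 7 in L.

Common lower bounds of {847, 7}: 1, 7.
The greatest among these is 7.

7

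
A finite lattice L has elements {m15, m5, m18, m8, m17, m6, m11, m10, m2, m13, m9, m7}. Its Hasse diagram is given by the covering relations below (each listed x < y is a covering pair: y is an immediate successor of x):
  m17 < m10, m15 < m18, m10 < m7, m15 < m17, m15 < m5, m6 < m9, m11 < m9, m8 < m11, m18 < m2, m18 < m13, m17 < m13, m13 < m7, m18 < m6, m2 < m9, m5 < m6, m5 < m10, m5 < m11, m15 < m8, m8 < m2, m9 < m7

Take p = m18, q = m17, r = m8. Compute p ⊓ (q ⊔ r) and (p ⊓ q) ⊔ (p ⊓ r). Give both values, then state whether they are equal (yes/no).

m18; m15; no

q ⊔ r = m7, so p ⊓ (q ⊔ r) = m18 ⊓ m7 = m18.
p ⊓ q = m15 and p ⊓ r = m15, so (p ⊓ q) ⊔ (p ⊓ r) = m15 ⊔ m15 = m15.
Equal: no.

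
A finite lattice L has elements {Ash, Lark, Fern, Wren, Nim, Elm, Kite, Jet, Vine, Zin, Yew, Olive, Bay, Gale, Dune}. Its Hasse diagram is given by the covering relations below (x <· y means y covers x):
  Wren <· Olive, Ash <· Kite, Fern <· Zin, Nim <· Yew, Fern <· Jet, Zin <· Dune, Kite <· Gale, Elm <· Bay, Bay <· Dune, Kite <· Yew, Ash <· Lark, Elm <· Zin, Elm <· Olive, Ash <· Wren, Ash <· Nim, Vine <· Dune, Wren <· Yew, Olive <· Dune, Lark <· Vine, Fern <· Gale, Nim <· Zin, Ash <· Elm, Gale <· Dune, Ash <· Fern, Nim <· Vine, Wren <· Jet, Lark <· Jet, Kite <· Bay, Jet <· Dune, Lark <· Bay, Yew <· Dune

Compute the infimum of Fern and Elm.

Common lower bounds of {Fern, Elm}: Ash.
The greatest among these is Ash.

Ash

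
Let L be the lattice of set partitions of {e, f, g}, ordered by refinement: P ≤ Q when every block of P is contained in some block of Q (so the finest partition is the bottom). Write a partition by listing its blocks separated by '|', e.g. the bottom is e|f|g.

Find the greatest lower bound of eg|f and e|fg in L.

The meet (common refinement) of eg|f and e|fg intersects blocks pairwise, giving e|f|g.

e|f|g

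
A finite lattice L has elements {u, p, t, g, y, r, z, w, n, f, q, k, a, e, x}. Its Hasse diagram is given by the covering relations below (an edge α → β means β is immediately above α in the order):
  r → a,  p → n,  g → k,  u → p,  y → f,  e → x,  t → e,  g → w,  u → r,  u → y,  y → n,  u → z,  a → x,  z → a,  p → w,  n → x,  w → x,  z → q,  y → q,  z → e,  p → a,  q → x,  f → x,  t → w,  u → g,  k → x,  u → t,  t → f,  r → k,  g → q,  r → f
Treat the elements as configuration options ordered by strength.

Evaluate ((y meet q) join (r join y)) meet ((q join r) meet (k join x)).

y ∧ q = y
r ∨ y = f
y ∨ f = f
q ∨ r = x
k ∨ x = x
x ∧ x = x
f ∧ x = f

f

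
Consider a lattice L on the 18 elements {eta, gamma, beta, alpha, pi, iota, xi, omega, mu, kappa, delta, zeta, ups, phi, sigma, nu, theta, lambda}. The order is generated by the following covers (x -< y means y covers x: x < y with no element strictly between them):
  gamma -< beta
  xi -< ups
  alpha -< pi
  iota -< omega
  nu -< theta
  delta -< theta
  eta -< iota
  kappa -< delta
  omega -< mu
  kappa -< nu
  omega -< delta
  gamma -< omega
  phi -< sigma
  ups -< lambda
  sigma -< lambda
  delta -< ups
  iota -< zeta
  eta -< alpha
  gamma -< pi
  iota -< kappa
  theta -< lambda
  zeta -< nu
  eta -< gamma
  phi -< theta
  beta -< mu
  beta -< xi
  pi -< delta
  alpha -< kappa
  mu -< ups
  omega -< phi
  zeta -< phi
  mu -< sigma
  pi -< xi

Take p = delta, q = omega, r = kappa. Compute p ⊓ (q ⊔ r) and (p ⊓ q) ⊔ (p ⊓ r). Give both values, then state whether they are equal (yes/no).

delta; delta; yes

q ⊔ r = delta, so p ⊓ (q ⊔ r) = delta ⊓ delta = delta.
p ⊓ q = omega and p ⊓ r = kappa, so (p ⊓ q) ⊔ (p ⊓ r) = omega ⊔ kappa = delta.
Equal: yes.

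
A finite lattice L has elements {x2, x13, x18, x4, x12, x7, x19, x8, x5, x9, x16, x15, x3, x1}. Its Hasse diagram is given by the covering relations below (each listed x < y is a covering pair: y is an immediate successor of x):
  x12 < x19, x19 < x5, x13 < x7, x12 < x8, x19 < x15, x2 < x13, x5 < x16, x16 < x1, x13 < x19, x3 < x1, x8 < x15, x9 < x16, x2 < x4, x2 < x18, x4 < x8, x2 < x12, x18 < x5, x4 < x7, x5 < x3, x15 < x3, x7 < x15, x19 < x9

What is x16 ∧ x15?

Common lower bounds of {x16, x15}: x12, x13, x19, x2.
The greatest among these is x19.

x19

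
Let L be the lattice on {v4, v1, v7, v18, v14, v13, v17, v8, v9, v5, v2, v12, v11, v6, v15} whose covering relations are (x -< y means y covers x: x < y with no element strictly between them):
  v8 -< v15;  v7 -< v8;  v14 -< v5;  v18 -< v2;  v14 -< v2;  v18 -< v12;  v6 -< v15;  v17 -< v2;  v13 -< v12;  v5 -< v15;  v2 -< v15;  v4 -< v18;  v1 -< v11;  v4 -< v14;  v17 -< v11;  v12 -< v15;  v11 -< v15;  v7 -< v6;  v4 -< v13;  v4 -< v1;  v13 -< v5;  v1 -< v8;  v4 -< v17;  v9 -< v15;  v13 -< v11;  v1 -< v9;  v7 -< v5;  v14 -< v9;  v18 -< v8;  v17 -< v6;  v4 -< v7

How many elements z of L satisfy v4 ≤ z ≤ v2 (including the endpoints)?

The interval [v4, v2] = {v14, v17, v18, v2, v4}, which has 5 elements.

5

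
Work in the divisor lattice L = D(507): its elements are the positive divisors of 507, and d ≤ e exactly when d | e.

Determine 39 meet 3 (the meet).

3

In the divisibility order, the meet is the greatest common divisor: gcd(39, 3) = 3.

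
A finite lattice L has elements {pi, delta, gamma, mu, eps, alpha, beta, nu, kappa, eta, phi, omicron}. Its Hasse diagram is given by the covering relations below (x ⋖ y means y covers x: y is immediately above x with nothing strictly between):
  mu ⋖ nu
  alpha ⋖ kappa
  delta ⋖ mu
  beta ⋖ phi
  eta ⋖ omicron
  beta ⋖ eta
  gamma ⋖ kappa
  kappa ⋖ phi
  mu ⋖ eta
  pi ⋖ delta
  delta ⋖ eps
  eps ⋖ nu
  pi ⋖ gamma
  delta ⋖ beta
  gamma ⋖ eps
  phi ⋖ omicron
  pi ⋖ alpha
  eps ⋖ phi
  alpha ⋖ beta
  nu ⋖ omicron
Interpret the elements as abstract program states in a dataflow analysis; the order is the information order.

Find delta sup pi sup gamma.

eps

Common upper bounds of {delta, pi, gamma}: eps, nu, omicron, phi.
The least among these is eps.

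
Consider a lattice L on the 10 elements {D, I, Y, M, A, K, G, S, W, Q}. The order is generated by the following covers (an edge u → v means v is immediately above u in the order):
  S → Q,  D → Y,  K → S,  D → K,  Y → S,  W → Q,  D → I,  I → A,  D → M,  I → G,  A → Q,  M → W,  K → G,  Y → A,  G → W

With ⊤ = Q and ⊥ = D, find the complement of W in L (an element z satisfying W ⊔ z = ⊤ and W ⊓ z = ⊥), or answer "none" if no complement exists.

Y

Need z with W ∨ z = Q and W ∧ z = D.
Checking each element gives: Y.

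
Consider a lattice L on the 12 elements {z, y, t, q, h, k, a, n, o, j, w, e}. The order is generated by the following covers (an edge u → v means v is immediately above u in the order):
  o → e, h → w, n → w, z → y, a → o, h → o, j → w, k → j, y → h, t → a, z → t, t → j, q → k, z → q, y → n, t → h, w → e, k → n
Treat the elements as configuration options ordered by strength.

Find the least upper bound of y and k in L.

Common upper bounds of {y, k}: e, n, w.
The least among these is n.

n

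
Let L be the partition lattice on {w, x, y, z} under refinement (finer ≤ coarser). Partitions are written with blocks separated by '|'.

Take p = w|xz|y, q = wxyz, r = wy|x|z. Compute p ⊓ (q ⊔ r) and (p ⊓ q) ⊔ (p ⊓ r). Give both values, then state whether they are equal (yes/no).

w|xz|y; w|xz|y; yes

q ⊔ r = wxyz, so p ⊓ (q ⊔ r) = w|xz|y ⊓ wxyz = w|xz|y.
p ⊓ q = w|xz|y and p ⊓ r = w|x|y|z, so (p ⊓ q) ⊔ (p ⊓ r) = w|xz|y ⊔ w|x|y|z = w|xz|y.
Equal: yes.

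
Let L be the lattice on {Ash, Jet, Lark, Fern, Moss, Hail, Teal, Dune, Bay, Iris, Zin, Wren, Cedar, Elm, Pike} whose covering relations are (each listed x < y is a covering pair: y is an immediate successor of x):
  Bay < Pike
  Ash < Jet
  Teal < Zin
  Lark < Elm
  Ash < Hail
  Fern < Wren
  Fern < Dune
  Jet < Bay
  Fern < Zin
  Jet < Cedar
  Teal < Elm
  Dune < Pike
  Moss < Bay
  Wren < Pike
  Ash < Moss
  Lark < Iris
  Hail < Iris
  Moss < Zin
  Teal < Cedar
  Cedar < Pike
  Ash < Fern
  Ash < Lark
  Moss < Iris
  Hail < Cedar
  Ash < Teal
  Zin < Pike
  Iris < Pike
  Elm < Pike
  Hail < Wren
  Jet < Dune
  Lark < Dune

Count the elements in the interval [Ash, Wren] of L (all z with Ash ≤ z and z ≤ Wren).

4

The interval [Ash, Wren] = {Ash, Fern, Hail, Wren}, which has 4 elements.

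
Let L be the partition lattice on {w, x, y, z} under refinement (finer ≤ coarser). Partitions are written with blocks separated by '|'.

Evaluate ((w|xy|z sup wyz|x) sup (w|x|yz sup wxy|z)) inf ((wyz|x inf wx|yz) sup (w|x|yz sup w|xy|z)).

w|xy|z ∨ wyz|x = wxyz
w|x|yz ∨ wxy|z = wxyz
wxyz ∨ wxyz = wxyz
wyz|x ∧ wx|yz = w|x|yz
w|x|yz ∨ w|xy|z = w|xyz
w|x|yz ∨ w|xyz = w|xyz
wxyz ∧ w|xyz = w|xyz

w|xyz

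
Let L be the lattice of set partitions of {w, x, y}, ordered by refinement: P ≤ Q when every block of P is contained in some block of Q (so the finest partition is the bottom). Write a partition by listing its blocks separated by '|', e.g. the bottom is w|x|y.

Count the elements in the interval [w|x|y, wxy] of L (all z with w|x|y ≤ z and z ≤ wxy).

The interval [w|x|y, wxy] = {wxy, wx|y, wy|x, w|xy, w|x|y}, which has 5 elements.

5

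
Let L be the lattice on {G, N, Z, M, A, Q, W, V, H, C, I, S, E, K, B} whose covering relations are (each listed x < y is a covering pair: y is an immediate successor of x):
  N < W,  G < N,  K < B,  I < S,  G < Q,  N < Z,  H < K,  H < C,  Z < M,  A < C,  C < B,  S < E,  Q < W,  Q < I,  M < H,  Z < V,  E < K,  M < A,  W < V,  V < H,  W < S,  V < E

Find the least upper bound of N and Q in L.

Common upper bounds of {N, Q}: B, C, E, H, K, S, V, W.
The least among these is W.

W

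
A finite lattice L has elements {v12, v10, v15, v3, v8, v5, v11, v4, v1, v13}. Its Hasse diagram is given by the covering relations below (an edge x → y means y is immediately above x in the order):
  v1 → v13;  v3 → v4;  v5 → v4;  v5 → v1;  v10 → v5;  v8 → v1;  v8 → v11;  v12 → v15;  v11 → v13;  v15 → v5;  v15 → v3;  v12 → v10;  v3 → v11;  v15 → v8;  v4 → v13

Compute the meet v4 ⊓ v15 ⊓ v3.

Common lower bounds of {v4, v15, v3}: v12, v15.
The greatest among these is v15.

v15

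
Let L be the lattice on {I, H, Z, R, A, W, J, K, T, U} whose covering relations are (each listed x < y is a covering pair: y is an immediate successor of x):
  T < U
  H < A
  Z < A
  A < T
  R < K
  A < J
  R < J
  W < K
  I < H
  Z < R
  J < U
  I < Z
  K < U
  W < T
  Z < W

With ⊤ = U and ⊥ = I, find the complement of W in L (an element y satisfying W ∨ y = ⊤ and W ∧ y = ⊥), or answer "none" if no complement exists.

For every candidate y, either W ∨ y ≠ U or W ∧ y ≠ I; no complement exists.

none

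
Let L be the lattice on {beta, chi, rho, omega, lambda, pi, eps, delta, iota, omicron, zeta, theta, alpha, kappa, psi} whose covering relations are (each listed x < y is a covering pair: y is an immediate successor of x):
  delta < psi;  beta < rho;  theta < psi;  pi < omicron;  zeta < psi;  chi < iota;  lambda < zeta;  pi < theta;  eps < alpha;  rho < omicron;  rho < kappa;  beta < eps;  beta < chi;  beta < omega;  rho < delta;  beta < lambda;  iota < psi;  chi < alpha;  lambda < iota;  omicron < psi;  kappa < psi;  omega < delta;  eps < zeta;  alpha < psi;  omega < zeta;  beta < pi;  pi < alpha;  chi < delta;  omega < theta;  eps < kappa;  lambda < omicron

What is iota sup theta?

psi

Common upper bounds of {iota, theta}: psi.
The least among these is psi.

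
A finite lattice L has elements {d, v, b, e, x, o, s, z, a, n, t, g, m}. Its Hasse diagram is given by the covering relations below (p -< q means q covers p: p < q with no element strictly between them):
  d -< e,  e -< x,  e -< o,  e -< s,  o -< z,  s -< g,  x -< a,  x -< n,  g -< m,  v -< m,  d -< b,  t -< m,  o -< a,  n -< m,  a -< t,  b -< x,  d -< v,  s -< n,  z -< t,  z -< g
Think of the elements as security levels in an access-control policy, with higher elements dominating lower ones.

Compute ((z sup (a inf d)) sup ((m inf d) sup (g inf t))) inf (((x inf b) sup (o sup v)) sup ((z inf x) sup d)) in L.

a ∧ d = d
z ∨ d = z
m ∧ d = d
g ∧ t = z
d ∨ z = z
z ∨ z = z
x ∧ b = b
o ∨ v = m
b ∨ m = m
z ∧ x = e
e ∨ d = e
m ∨ e = m
z ∧ m = z

z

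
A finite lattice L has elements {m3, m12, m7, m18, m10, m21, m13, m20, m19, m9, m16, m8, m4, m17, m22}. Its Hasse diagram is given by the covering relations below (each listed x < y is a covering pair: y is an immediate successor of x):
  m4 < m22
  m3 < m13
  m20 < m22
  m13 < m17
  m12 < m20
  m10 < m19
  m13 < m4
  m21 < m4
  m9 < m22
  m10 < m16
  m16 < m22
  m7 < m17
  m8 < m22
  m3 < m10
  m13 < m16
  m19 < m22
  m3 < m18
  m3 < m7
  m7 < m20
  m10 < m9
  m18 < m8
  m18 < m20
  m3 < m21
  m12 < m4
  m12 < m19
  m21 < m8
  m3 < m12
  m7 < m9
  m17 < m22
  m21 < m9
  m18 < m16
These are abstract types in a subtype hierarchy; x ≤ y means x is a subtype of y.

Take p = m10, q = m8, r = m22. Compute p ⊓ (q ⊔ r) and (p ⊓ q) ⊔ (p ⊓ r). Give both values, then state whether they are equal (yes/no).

m10; m10; yes

q ⊔ r = m22, so p ⊓ (q ⊔ r) = m10 ⊓ m22 = m10.
p ⊓ q = m3 and p ⊓ r = m10, so (p ⊓ q) ⊔ (p ⊓ r) = m3 ⊔ m10 = m10.
Equal: yes.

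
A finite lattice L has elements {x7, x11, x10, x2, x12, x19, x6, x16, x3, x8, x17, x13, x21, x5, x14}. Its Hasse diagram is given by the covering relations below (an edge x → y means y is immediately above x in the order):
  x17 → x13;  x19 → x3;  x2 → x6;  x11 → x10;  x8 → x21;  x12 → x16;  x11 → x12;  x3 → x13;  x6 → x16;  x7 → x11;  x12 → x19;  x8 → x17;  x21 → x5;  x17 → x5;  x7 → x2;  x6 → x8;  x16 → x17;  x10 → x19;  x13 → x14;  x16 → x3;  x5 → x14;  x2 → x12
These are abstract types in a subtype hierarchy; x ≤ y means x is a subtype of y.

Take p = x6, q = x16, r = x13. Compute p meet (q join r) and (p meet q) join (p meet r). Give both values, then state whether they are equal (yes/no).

x6; x6; yes

q join r = x13, so p meet (q join r) = x6 meet x13 = x6.
p meet q = x6 and p meet r = x6, so (p meet q) join (p meet r) = x6 join x6 = x6.
Equal: yes.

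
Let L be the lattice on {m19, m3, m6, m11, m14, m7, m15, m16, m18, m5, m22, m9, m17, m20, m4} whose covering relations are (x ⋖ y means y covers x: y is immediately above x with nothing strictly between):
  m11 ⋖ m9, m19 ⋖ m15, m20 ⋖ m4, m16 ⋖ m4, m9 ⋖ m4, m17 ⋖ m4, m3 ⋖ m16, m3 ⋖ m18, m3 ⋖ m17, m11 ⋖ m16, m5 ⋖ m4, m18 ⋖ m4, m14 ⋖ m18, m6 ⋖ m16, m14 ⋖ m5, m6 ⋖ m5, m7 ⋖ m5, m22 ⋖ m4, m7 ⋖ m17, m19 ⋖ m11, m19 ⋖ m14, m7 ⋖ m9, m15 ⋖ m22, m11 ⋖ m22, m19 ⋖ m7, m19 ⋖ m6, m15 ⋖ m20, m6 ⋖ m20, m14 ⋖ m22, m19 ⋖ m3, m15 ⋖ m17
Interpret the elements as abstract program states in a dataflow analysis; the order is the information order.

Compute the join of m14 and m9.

Common upper bounds of {m14, m9}: m4.
The least among these is m4.

m4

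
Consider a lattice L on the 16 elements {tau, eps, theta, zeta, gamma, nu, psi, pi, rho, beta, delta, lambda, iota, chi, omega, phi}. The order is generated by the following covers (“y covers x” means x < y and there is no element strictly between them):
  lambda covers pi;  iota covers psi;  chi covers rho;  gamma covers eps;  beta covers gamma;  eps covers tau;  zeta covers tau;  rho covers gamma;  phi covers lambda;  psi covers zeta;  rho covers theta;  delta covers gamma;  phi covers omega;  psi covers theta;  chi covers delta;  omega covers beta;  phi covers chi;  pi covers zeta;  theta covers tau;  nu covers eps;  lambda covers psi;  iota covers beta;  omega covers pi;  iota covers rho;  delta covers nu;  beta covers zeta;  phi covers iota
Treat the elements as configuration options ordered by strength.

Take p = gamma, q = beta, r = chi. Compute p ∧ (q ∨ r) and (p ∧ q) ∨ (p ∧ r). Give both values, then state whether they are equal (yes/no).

gamma; gamma; yes

q ∨ r = phi, so p ∧ (q ∨ r) = gamma ∧ phi = gamma.
p ∧ q = gamma and p ∧ r = gamma, so (p ∧ q) ∨ (p ∧ r) = gamma ∨ gamma = gamma.
Equal: yes.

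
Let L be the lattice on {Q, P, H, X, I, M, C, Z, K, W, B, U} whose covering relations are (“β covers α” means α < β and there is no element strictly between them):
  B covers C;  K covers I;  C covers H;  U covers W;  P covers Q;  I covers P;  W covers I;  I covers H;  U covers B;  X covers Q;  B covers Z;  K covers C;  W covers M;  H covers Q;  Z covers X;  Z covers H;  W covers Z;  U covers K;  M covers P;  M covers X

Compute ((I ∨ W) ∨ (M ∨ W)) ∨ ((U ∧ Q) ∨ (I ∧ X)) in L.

W

I ∨ W = W
M ∨ W = W
W ∨ W = W
U ∧ Q = Q
I ∧ X = Q
Q ∨ Q = Q
W ∨ Q = W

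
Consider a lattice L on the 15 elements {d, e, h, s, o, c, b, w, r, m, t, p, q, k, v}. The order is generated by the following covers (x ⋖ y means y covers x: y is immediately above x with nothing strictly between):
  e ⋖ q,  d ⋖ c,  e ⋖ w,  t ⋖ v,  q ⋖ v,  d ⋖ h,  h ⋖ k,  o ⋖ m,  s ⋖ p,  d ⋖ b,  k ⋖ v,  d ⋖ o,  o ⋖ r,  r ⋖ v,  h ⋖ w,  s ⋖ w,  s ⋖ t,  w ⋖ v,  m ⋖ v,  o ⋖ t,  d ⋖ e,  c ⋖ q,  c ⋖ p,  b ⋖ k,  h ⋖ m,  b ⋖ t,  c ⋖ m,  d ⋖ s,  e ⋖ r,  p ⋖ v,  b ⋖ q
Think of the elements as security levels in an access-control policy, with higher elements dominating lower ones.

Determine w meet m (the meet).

Common lower bounds of {w, m}: d, h.
The greatest among these is h.

h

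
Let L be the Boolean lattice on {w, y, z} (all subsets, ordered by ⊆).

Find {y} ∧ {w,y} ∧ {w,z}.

Common lower bounds of {{y}, {w,y}, {w,z}}: ∅.
The greatest among these is ∅.

∅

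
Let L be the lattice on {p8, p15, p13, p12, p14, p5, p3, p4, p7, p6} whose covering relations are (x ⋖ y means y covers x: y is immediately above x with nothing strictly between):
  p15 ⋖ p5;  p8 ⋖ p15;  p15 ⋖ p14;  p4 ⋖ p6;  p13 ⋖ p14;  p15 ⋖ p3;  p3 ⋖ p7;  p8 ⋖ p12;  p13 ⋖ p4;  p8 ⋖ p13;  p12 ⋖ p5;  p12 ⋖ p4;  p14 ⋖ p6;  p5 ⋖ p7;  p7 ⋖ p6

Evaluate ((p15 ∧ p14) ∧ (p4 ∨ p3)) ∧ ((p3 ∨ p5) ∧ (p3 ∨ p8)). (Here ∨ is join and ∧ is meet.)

p15

p15 ∧ p14 = p15
p4 ∨ p3 = p6
p15 ∧ p6 = p15
p3 ∨ p5 = p7
p3 ∨ p8 = p3
p7 ∧ p3 = p3
p15 ∧ p3 = p15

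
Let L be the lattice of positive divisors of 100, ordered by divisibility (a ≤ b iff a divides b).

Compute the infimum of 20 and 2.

Common lower bounds of {20, 2}: 1, 2.
The greatest among these is 2.

2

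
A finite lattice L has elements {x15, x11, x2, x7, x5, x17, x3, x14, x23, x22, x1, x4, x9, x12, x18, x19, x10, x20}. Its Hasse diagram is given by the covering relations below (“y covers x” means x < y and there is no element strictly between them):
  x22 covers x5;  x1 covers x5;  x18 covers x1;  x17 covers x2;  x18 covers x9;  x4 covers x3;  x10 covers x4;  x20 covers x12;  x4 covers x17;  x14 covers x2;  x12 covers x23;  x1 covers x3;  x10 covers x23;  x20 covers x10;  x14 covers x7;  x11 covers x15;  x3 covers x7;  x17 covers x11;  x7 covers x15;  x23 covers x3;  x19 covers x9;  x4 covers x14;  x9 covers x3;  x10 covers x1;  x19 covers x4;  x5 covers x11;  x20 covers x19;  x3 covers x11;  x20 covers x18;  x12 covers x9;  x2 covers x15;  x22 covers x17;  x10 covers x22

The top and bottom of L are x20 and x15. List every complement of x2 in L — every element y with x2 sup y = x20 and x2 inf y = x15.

x12, x18

Need y with x2 ∨ y = x20 and x2 ∧ y = x15.
Checking each element gives: x12, x18.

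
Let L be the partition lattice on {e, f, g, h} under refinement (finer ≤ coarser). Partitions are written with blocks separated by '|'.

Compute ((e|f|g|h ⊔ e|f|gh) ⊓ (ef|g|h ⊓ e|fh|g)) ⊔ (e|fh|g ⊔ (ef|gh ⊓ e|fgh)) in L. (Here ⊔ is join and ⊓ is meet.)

e|f|g|h ∨ e|f|gh = e|f|gh
ef|g|h ∧ e|fh|g = e|f|g|h
e|f|gh ∧ e|f|g|h = e|f|g|h
ef|gh ∧ e|fgh = e|f|gh
e|fh|g ∨ e|f|gh = e|fgh
e|f|g|h ∨ e|fgh = e|fgh

e|fgh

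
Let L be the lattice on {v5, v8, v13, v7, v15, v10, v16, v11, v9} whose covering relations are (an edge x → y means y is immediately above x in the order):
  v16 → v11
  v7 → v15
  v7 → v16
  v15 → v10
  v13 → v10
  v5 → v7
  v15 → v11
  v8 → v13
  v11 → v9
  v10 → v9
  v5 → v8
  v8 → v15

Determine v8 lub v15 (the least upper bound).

v15

Common upper bounds of {v8, v15}: v10, v11, v15, v9.
The least among these is v15.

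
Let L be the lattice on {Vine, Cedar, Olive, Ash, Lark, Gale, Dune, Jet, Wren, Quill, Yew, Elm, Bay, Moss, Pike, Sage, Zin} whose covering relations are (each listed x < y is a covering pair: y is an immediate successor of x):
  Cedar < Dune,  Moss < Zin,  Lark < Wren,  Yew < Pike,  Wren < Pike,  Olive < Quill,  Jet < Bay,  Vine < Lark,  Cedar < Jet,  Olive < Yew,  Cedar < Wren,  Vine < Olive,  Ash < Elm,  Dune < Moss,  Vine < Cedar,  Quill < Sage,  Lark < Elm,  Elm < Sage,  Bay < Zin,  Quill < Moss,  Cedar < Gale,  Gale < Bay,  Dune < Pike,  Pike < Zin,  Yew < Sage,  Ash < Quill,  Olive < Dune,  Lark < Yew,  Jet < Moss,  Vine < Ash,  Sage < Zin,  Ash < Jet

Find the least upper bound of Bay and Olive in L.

Zin

Common upper bounds of {Bay, Olive}: Zin.
The least among these is Zin.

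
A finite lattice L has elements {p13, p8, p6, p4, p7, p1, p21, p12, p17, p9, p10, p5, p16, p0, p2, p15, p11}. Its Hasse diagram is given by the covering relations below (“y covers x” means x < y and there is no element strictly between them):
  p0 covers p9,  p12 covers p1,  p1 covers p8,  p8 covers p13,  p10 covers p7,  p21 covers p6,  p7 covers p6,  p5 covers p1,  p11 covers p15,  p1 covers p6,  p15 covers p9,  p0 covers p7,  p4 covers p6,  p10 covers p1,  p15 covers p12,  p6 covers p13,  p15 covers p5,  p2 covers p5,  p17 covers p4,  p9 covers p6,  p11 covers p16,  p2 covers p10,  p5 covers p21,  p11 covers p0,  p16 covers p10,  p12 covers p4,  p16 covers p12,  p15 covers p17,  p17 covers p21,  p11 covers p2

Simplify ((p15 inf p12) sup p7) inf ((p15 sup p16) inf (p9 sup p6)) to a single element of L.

p6

p15 ∧ p12 = p12
p12 ∨ p7 = p16
p15 ∨ p16 = p11
p9 ∨ p6 = p9
p11 ∧ p9 = p9
p16 ∧ p9 = p6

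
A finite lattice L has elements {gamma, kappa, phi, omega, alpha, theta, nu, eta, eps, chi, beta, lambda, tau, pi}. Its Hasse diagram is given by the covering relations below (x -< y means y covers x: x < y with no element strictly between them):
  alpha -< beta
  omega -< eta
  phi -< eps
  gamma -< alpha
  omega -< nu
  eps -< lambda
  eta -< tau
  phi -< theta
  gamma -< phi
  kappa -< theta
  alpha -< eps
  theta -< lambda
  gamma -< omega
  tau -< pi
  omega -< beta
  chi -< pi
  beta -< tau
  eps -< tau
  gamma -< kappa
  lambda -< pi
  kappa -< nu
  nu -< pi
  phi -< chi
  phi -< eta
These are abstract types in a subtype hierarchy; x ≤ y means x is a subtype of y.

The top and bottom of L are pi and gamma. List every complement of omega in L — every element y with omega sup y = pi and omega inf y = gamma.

chi, lambda, theta

Need y with omega ∨ y = pi and omega ∧ y = gamma.
Checking each element gives: chi, lambda, theta.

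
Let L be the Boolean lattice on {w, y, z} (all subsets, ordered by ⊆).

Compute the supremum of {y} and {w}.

Common upper bounds of {{y}, {w}}: {w,y,z}, {w,y}.
The least among these is {w,y}.

{w,y}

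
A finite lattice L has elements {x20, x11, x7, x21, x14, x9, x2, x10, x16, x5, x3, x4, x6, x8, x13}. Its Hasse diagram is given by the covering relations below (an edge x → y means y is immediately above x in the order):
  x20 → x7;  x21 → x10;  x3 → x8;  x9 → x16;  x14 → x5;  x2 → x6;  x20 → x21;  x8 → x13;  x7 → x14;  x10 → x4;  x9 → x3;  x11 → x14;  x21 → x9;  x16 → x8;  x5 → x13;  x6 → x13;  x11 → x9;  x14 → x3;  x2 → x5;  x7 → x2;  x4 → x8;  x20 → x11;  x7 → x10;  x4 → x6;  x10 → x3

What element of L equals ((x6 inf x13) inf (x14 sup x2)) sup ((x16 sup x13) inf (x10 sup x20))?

x6

x6 ∧ x13 = x6
x14 ∨ x2 = x5
x6 ∧ x5 = x2
x16 ∨ x13 = x13
x10 ∨ x20 = x10
x13 ∧ x10 = x10
x2 ∨ x10 = x6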